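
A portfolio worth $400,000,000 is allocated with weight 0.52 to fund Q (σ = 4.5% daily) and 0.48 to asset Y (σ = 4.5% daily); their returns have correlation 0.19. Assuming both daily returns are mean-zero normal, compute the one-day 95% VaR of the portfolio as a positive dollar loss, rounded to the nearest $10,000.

σ_p² = 0.52²·4.5² + 0.48²·4.5² + 2·0.19·0.52·0.48·4.5·4.5 = 12.0619 (%²).
σ_p = √12.0619 = 3.473%.
At 95%, z = 1.645.
VaR = 1.645 × 3.473% = 5.713%; on $400,000,000 that is $22,852,000.

$22,850,000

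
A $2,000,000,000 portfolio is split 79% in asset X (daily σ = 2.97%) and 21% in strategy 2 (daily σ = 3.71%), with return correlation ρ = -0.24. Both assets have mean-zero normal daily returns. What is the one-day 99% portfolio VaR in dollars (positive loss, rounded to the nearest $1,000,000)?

$106,000,000

σ_p² = 0.79²·2.97² + 0.21²·3.71² + 2·-0.24·0.79·0.21·2.97·3.71 = 5.2347 (%²).
σ_p = √5.2347 = 2.288%.
At 99%, z = 2.326.
VaR = 2.326 × 2.288% = 5.322%; on $2,000,000,000 that is $106,440,000.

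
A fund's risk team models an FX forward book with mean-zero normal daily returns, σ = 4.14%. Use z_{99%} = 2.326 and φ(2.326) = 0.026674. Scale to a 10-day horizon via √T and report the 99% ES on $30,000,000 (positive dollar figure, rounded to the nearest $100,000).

σ_{10d} = 4.14% × √10 = 13.092%.
ES multiplier = φ(z)/(1−α) = 0.026674/0.01 = 2.667.
ES = 13.092% × 2.667 = 34.916%; on $30,000,000: $10,474,800.

$10,500,000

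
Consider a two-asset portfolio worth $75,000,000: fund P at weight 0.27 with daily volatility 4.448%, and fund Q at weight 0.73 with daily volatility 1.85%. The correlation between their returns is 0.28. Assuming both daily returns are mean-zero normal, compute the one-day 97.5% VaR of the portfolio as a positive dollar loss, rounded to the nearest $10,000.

$3,000,000

σ_p² = 0.27²·4.448² + 0.73²·1.85² + 2·0.28·0.27·0.73·4.448·1.85 = 4.1744 (%²).
σ_p = √4.1744 = 2.043%.
At 97.5%, z = 1.960.
VaR = 1.960 × 2.043% = 4.004%; on $75,000,000 that is $3,003,000.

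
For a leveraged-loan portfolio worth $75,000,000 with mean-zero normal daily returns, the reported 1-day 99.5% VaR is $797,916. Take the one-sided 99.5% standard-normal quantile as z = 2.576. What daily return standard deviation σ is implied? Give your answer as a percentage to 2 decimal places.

0.41%

VaR as a fraction: $797,916 / $75,000,000 = 1.064%.
σ = VaR / z = 1.064% / 2.576 = 0.413%.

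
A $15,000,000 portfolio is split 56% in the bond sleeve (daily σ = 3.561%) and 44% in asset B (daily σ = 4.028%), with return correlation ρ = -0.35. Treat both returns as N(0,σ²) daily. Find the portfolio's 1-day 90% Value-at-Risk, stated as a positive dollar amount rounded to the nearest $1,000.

$414,000

σ_p² = 0.56²·3.561² + 0.44²·4.028² + 2·-0.35·0.56·0.44·3.561·4.028 = 4.6438 (%²).
σ_p = √4.6438 = 2.155%.
At 90%, z = 1.282.
VaR = 1.282 × 2.155% = 2.763%; on $15,000,000 that is $414,450.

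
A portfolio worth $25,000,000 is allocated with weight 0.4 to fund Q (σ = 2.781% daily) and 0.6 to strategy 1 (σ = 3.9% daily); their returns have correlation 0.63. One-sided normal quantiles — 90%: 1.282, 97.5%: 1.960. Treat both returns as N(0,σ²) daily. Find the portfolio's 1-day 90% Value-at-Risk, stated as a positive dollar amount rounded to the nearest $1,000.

$1,013,000

σ_p² = 0.4²·2.781² + 0.6²·3.9² + 2·0.63·0.4·0.6·2.781·3.9 = 9.9928 (%²).
σ_p = √9.9928 = 3.161%.
VaR = 1.282 × 3.161% = 4.052%; on $25,000,000 that is $1,013,000.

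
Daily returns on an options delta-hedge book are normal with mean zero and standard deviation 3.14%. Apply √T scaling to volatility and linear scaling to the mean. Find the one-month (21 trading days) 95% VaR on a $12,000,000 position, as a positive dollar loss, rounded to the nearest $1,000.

At 95%, z = 1.645.
σ_{21d} = 3.14% × √21 = 14.389%.
VaR = 1.645 × 14.389% = 23.670%.
On $12,000,000: 0.23670 × $12,000,000 = $2,840,400.

$2,840,000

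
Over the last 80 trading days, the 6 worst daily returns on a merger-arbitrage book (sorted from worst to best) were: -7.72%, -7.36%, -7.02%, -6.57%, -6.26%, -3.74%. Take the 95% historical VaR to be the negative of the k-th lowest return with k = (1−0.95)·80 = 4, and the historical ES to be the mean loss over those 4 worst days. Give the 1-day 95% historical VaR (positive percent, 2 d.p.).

6.57%

k = 4; the 4th lowest return is -6.57%, so VaR = 6.57%.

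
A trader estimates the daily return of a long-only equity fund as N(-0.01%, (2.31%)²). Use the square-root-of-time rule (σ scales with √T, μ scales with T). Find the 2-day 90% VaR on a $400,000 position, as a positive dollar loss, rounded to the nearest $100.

$16,800

At 90%, z = 1.282.
σ_{2d} = 2.31% × √2 = 3.267%; μ_{2d} = 2 × -0.01% = -0.020%.
VaR = −(-0.020%) + 1.282 × 3.267% = 4.208%.
On $400,000: 0.04208 × $400,000 = $16,832.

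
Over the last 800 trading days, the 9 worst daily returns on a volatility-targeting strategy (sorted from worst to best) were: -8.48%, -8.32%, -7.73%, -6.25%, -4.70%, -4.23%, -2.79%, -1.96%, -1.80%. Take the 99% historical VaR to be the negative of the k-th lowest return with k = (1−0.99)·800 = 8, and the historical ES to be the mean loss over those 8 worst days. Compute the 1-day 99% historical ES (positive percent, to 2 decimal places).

The 8 worst returns sum to -44.46%.
ES = −(-44.46%) / 8 = 5.5575% ≈ 5.56%.

5.56%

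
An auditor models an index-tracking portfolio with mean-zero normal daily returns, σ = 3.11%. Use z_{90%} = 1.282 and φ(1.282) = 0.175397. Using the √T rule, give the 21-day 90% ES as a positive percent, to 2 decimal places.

25.00%

σ_{21d} = 3.11% × √21 = 14.252%.
ES multiplier = φ(z)/(1−α) = 0.175397/0.1 = 1.754.
ES = 14.252% × 1.754 = 24.998%.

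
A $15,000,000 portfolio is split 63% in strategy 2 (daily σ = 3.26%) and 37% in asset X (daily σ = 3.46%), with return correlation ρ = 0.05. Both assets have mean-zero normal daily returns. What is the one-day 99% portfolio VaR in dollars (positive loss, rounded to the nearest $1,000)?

$863,000

σ_p² = 0.63²·3.26² + 0.37²·3.46² + 2·0.05·0.63·0.37·3.26·3.46 = 6.1199 (%²).
σ_p = √6.1199 = 2.474%.
At 99%, z = 2.326.
VaR = 2.326 × 2.474% = 5.755%; on $15,000,000 that is $863,250.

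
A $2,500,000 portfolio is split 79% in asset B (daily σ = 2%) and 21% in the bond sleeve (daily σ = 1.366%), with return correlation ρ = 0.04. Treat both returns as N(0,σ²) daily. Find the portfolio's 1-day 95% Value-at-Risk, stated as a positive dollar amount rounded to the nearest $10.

$66,500

σ_p² = 0.79²·2² + 0.21²·1.366² + 2·0.04·0.79·0.21·2·1.366 = 2.6149 (%²).
σ_p = √2.6149 = 1.617%.
At 95%, z = 1.645.
VaR = 1.645 × 1.617% = 2.660%; on $2,500,000 that is $66,500.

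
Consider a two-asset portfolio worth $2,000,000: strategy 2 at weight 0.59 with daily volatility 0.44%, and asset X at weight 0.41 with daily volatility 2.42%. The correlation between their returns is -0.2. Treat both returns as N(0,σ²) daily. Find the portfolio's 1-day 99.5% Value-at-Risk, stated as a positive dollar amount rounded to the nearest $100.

σ_p² = 0.59²·0.44² + 0.41²·2.42² + 2·-0.2·0.59·0.41·0.44·2.42 = 0.9488 (%²).
σ_p = √0.9488 = 0.974%.
At 99.5%, z = 2.576.
VaR = 2.576 × 0.974% = 2.509%; on $2,000,000 that is $50,180.

$50,200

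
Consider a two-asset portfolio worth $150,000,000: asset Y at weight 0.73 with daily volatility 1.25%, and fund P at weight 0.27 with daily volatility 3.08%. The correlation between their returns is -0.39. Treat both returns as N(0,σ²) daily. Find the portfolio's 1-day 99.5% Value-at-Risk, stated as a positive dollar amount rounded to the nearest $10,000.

σ_p² = 0.73²·1.25² + 0.27²·3.08² + 2·-0.39·0.73·0.27·1.25·3.08 = 0.9323 (%²).
σ_p = √0.9323 = 0.966%.
At 99.5%, z = 2.576.
VaR = 2.576 × 0.966% = 2.488%; on $150,000,000 that is $3,732,000.

$3,730,000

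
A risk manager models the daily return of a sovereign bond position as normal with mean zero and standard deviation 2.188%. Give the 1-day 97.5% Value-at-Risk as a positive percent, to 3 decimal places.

4.288%

At 97.5% one-sided, z = 1.960.
VaR = z·σ = 1.960 × 2.188% = 4.288%.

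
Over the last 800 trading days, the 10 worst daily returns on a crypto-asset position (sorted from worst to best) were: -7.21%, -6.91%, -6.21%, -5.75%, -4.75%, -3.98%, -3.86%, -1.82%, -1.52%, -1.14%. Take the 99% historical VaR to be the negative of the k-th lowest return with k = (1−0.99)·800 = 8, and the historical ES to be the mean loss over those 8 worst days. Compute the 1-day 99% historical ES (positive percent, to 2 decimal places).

5.06%

The 8 worst returns sum to -40.49%.
ES = −(-40.49%) / 8 = 5.06125% ≈ 5.06%.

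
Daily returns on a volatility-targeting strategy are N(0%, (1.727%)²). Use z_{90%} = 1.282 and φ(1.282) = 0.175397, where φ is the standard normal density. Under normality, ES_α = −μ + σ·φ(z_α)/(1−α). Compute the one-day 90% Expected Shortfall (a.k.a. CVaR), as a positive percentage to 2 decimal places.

Tail multiplier: φ(z)/(1−α) = 0.175397 / 0.1 = 1.754.
ES = 1.727% × 1.754 = 3.029%.

3.03%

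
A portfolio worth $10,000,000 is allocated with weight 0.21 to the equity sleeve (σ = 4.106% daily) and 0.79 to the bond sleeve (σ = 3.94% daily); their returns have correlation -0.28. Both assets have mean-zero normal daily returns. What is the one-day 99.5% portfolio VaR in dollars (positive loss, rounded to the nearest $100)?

$769,700

σ_p² = 0.21²·4.106² + 0.79²·3.94² + 2·-0.28·0.21·0.79·4.106·3.94 = 8.9288 (%²).
σ_p = √8.9288 = 2.988%.
At 99.5%, z = 2.576.
VaR = 2.576 × 2.988% = 7.697%; on $10,000,000 that is $769,700.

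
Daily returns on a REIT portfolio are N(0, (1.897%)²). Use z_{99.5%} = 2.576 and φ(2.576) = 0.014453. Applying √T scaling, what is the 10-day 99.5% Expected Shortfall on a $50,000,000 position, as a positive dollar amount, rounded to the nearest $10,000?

$8,670,000

σ_{10d} = 1.897% × √10 = 5.999%.
ES multiplier = φ(z)/(1−α) = 0.014453/0.005 = 2.891.
ES = 5.999% × 2.891 = 17.343%; on $50,000,000: $8,671,500.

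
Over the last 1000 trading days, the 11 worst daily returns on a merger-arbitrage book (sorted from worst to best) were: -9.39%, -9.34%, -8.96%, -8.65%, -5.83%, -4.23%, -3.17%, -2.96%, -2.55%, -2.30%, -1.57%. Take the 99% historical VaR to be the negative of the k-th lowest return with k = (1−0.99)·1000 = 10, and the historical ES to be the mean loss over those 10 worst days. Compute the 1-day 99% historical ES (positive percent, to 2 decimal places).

5.74%

The 10 worst returns sum to -57.38%.
ES = −(-57.38%) / 10 = 5.738% ≈ 5.74%.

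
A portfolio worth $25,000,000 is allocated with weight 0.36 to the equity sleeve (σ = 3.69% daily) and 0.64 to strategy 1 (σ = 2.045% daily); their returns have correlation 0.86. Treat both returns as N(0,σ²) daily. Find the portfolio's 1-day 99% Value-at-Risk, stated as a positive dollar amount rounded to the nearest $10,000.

σ_p² = 0.36²·3.69² + 0.64²·2.045² + 2·0.86·0.36·0.64·3.69·2.045 = 6.4680 (%²).
σ_p = √6.4680 = 2.543%.
At 99%, z = 2.326.
VaR = 2.326 × 2.543% = 5.915%; on $25,000,000 that is $1,478,750.

$1,480,000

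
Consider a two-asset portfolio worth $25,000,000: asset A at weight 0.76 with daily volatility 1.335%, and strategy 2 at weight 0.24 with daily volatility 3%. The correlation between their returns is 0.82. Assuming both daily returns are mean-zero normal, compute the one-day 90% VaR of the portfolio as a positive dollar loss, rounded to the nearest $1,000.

$531,000

σ_p² = 0.76²·1.335² + 0.24²·3² + 2·0.82·0.76·0.24·1.335·3 = 2.7459 (%²).
σ_p = √2.7459 = 1.657%.
At 90%, z = 1.282.
VaR = 1.282 × 1.657% = 2.124%; on $25,000,000 that is $531,000.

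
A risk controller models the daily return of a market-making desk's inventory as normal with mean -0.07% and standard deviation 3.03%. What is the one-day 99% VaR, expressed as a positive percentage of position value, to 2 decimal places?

7.12%

At 99% one-sided, z = 2.326.
VaR = −μ + z·σ = −(-0.07%) + 2.326 × 3.03% = 7.118%.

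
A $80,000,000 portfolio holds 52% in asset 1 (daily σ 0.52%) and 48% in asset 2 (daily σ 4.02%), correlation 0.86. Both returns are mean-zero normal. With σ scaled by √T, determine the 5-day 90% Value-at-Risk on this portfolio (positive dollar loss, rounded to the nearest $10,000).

$4,970,000

σ_p = √(0.52²·0.52² + 0.48²·4.02² + 2·0.86·0.52·0.48·0.52·4.02) = 2.167%.
σ_{5d} = 2.167% × √5 = 4.846%.
z(90%) = 1.282.
VaR = 1.282 × 4.846% = 6.213%; on $80,000,000 that is $4,970,400.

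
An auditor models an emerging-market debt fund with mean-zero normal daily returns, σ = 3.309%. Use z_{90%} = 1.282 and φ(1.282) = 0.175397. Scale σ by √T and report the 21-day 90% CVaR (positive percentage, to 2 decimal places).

26.60%

σ_{21d} = 3.309% × √21 = 15.164%.
ES multiplier = φ(z)/(1−α) = 0.175397/0.1 = 1.754.
ES = 15.164% × 1.754 = 26.598%.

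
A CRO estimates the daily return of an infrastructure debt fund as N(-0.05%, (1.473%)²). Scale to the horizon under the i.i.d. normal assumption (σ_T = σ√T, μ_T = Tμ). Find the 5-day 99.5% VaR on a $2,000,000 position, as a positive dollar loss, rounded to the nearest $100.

$174,700

At 99.5%, z = 2.576.
σ_{5d} = 1.473% × √5 = 3.294%; μ_{5d} = 5 × -0.05% = -0.250%.
VaR = −(-0.250%) + 2.576 × 3.294% = 8.735%.
On $2,000,000: 0.08735 × $2,000,000 = $174,700.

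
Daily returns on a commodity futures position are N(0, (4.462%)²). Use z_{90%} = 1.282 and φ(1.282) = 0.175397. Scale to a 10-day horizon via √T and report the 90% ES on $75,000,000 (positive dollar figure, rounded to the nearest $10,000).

$18,560,000

σ_{10d} = 4.462% × √10 = 14.110%.
ES multiplier = φ(z)/(1−α) = 0.175397/0.1 = 1.754.
ES = 14.110% × 1.754 = 24.749%; on $75,000,000: $18,561,750.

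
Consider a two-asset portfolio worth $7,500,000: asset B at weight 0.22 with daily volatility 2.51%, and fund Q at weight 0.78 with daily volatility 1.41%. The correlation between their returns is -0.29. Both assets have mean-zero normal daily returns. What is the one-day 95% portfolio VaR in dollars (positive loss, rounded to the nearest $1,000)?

σ_p² = 0.22²·2.51² + 0.78²·1.41² + 2·-0.29·0.22·0.78·2.51·1.41 = 1.1622 (%²).
σ_p = √1.1622 = 1.078%.
At 95%, z = 1.645.
VaR = 1.645 × 1.078% = 1.773%; on $7,500,000 that is $132,975.

$133,000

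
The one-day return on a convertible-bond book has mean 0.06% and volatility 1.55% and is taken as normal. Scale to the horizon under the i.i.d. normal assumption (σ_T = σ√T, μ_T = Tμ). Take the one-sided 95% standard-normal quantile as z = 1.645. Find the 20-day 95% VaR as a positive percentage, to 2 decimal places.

σ_{20d} = 1.55% × √20 = 6.932%; μ_{20d} = 20 × 0.06% = 1.200%.
VaR = −(1.200%) + 1.645 × 6.932% = 10.203%.

10.20%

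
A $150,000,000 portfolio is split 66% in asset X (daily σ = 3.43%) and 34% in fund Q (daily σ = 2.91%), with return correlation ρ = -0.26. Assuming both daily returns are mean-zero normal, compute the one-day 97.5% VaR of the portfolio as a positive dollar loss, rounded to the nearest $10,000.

σ_p² = 0.66²·3.43² + 0.34²·2.91² + 2·-0.26·0.66·0.34·3.43·2.91 = 4.9390 (%²).
σ_p = √4.9390 = 2.222%.
At 97.5%, z = 1.960.
VaR = 1.960 × 2.222% = 4.355%; on $150,000,000 that is $6,532,500.

$6,530,000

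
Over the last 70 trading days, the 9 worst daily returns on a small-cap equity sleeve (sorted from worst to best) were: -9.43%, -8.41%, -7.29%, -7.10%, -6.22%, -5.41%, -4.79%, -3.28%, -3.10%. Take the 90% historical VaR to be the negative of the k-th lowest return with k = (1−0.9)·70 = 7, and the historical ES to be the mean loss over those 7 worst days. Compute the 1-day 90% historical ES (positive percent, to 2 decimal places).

The 7 worst returns sum to -48.65%.
ES = −(-48.65%) / 7 = 6.95%.

6.95%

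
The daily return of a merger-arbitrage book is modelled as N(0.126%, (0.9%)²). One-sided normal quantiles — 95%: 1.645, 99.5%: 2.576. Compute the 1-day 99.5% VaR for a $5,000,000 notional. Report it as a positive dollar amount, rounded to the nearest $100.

VaR = −μ + z·σ = −(0.126%) + 2.576 × 0.9% = 2.192%.
On $5,000,000: 0.02192 × $5,000,000 = $109,600.

$109,600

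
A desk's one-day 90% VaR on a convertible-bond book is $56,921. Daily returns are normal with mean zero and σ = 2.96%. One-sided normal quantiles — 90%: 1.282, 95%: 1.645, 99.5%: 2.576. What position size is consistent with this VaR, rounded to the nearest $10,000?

VaR as a fraction of value: z·σ = 1.282 × 2.96% = 3.79472%.
Position = $56,921 / 0.0379472 = $1,500,005.

$1,500,000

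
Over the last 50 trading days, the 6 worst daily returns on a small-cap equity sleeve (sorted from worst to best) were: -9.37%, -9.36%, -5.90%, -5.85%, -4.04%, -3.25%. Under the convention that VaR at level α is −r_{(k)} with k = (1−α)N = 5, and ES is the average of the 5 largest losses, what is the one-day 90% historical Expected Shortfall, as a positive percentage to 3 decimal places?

The 5 worst returns sum to -34.52%.
ES = −(-34.52%) / 5 = 6.904%.

6.904%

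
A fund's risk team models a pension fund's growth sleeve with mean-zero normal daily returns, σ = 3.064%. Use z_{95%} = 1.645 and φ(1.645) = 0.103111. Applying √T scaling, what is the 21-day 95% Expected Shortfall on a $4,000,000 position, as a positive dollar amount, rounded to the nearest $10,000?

σ_{21d} = 3.064% × √21 = 14.041%.
ES multiplier = φ(z)/(1−α) = 0.103111/0.05 = 2.062.
ES = 14.041% × 2.062 = 28.953%; on $4,000,000: $1,158,120.

$1,160,000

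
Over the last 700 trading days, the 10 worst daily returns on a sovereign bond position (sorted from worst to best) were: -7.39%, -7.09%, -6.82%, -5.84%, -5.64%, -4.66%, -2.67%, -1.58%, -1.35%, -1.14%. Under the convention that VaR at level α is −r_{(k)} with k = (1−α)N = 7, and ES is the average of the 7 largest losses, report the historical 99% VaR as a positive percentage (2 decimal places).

2.67%

k = 7; the 7th lowest return is -2.67%, so VaR = 2.67%.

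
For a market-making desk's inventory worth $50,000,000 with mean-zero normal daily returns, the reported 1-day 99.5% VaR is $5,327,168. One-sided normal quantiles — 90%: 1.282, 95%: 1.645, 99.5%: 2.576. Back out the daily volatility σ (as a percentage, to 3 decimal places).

4.136%

VaR as a fraction: $5,327,168 / $50,000,000 = 10.654%.
σ = VaR / z = 10.654% / 2.576 = 4.136%.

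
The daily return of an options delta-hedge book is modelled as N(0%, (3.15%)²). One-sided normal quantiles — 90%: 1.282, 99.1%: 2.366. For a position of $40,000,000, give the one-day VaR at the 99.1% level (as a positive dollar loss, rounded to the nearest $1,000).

VaR = z·σ = 2.366 × 3.15% = 7.453%.
On $40,000,000: 0.07453 × $40,000,000 = $2,981,200.

$2,981,000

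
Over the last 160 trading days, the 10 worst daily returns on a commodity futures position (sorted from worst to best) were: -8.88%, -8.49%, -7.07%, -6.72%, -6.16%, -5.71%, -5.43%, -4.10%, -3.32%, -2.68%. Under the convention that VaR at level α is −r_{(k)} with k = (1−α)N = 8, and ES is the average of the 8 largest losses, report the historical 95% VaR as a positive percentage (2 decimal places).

4.10%

k = 8; the 8th lowest return is -4.10%, so VaR = 4.10%.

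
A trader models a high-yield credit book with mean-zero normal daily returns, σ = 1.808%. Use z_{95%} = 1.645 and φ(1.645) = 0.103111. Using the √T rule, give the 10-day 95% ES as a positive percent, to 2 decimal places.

11.79%

σ_{10d} = 1.808% × √10 = 5.717%.
ES multiplier = φ(z)/(1−α) = 0.103111/0.05 = 2.062.
ES = 5.717% × 2.062 = 11.788%.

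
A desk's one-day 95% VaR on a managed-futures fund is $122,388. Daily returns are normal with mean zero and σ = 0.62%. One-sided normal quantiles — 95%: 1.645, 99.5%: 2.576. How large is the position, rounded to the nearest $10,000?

$12,000,000

VaR as a fraction of value: z·σ = 1.645 × 0.62% = 1.0199%.
Position = $122,388 / 0.010199 = $12,000,000.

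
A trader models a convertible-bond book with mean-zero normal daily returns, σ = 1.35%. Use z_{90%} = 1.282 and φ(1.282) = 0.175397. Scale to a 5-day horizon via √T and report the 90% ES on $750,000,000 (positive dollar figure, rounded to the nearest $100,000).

$39,700,000

σ_{5d} = 1.35% × √5 = 3.019%.
ES multiplier = φ(z)/(1−α) = 0.175397/0.1 = 1.754.
ES = 3.019% × 1.754 = 5.295%; on $750,000,000: $39,712,500.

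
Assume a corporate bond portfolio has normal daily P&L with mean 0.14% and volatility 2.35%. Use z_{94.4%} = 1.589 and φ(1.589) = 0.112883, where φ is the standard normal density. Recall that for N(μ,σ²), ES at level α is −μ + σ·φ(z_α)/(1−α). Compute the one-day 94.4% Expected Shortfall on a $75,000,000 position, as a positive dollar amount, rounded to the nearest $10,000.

Tail multiplier: φ(z)/(1−α) = 0.112883 / 0.056 = 2.016.
ES = −(0.14%) + 2.35% × 2.016 = 4.598%.
On $75,000,000: 0.04598 × $75,000,000 = $3,448,500.

$3,450,000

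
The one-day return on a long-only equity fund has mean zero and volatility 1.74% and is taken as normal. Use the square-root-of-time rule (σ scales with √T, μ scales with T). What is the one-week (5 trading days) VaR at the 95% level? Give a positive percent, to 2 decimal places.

6.40%

At 95%, z = 1.645.
σ_{5d} = 1.74% × √5 = 3.891%.
VaR = 1.645 × 3.891% = 6.401%.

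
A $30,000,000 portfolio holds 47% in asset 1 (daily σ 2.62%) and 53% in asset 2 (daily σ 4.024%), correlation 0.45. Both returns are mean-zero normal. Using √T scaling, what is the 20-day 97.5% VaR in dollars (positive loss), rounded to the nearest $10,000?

σ_p = √(0.47²·2.62² + 0.53²·4.024² + 2·0.45·0.47·0.53·2.62·4.024) = 2.903%.
σ_{20d} = 2.903% × √20 = 12.983%.
z(97.5%) = 1.960.
VaR = 1.960 × 12.983% = 25.447%; on $30,000,000 that is $7,634,100.

$7,630,000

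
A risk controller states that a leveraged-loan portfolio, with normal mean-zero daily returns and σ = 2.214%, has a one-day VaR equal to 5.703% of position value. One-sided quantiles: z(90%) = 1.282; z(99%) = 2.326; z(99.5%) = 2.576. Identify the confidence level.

Implied z = VaR/σ = 5.703 / 2.214 = 2.576.
This matches z(99.5%) = 2.576.

99.5%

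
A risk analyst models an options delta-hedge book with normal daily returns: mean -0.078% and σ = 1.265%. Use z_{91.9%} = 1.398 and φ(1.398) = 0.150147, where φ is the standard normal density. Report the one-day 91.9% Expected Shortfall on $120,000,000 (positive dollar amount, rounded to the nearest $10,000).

$2,910,000

Tail multiplier: φ(z)/(1−α) = 0.150147 / 0.081 = 1.854.
ES = −(-0.078%) + 1.265% × 1.854 = 2.423%.
On $120,000,000: 0.02423 × $120,000,000 = $2,907,600.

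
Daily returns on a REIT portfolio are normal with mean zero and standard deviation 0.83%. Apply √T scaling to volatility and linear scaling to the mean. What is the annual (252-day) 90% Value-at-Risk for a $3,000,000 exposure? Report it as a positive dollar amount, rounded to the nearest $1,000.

$507,000

At 90%, z = 1.282.
σ_{252d} = 0.83% × √252 = 13.176%.
VaR = 1.282 × 13.176% = 16.892%.
On $3,000,000: 0.16892 × $3,000,000 = $506,760.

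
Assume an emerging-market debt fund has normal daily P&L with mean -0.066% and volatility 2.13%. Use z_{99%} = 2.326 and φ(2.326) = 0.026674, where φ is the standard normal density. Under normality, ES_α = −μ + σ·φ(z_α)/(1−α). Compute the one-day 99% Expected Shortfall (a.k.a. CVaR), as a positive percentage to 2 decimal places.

5.75%

Tail multiplier: φ(z)/(1−α) = 0.026674 / 0.01 = 2.667.
ES = −(-0.066%) + 2.13% × 2.667 = 5.747%.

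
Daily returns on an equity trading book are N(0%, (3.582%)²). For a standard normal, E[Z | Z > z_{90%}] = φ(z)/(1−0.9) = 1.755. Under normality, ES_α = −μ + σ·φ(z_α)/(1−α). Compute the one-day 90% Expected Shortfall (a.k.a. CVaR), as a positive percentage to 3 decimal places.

ES = 3.582% × 1.755 = 6.286%.

6.286%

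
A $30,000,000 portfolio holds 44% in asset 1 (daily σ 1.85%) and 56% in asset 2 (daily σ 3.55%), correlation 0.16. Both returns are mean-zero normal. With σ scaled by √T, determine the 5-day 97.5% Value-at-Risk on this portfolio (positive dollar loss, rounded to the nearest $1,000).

$2,979,000

σ_p = √(0.44²·1.85² + 0.56²·3.55² + 2·0.16·0.44·0.56·1.85·3.55) = 2.266%.
σ_{5d} = 2.266% × √5 = 5.067%.
z(97.5%) = 1.960.
VaR = 1.960 × 5.067% = 9.931%; on $30,000,000 that is $2,979,300.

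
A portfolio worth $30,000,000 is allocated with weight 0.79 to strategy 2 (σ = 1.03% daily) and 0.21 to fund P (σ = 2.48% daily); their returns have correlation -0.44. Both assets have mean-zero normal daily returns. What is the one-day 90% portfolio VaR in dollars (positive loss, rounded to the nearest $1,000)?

σ_p² = 0.79²·1.03² + 0.21²·2.48² + 2·-0.44·0.79·0.21·1.03·2.48 = 0.5604 (%²).
σ_p = √0.5604 = 0.749%.
At 90%, z = 1.282.
VaR = 1.282 × 0.749% = 0.960%; on $30,000,000 that is $288,000.

$288,000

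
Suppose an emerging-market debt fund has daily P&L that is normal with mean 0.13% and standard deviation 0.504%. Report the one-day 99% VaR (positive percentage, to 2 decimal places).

At 99% one-sided, z = 2.326.
VaR = −μ + z·σ = −(0.13%) + 2.326 × 0.504% = 1.042%.

1.04%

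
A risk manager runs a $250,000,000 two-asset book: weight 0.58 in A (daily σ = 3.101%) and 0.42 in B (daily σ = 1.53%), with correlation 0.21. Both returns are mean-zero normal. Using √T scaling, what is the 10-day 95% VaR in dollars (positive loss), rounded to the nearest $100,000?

$26,400,000

σ_p = √(0.58²·3.101² + 0.42²·1.53² + 2·0.21·0.58·0.42·3.101·1.53) = 2.033%.
σ_{10d} = 2.033% × √10 = 6.429%.
z(95%) = 1.645.
VaR = 1.645 × 6.429% = 10.576%; on $250,000,000 that is $26,440,000.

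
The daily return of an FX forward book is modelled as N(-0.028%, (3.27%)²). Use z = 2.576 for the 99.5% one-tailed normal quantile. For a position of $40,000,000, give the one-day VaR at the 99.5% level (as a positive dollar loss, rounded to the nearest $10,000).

$3,380,000

VaR = −μ + z·σ = −(-0.028%) + 2.576 × 3.27% = 8.452%.
On $40,000,000: 0.08452 × $40,000,000 = $3,380,800.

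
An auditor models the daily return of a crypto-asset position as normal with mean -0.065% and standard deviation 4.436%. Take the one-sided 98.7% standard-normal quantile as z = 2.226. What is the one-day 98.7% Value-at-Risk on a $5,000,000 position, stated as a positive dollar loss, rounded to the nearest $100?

$497,000

VaR = −μ + z·σ = −(-0.065%) + 2.226 × 4.436% = 9.940%.
On $5,000,000: 0.09940 × $5,000,000 = $497,000.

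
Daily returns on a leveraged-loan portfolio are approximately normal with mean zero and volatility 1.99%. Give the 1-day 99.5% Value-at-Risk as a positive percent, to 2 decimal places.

At 99.5% one-sided, z = 2.576.
VaR = z·σ = 2.576 × 1.99% = 5.126%.

5.13%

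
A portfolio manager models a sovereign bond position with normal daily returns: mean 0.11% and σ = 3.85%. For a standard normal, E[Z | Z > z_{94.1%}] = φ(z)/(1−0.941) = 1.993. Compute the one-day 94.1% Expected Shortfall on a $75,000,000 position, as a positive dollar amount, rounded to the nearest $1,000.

ES = −(0.11%) + 3.85% × 1.993 = 7.563%.
On $75,000,000: 0.07563 × $75,000,000 = $5,672,250.

$5,672,000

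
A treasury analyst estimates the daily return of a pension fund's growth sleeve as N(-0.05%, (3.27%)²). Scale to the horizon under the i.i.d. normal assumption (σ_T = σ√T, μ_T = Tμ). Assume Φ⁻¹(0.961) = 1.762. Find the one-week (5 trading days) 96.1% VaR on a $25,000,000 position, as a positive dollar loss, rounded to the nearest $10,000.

$3,280,000

σ_{5d} = 3.27% × √5 = 7.312%; μ_{5d} = 5 × -0.05% = -0.250%.
VaR = −(-0.250%) + 1.762 × 7.312% = 13.134%.
On $25,000,000: 0.13134 × $25,000,000 = $3,283,500.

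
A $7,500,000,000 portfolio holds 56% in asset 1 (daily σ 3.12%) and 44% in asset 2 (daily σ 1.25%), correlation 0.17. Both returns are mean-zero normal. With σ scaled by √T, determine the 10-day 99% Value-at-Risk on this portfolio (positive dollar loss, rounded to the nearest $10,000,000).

$1,060,000,000

σ_p = √(0.56²·3.12² + 0.44²·1.25² + 2·0.17·0.56·0.44·3.12·1.25) = 1.919%.
σ_{10d} = 1.919% × √10 = 6.068%.
z(99%) = 2.326.
VaR = 2.326 × 6.068% = 14.114%; on $7,500,000,000 that is $1,058,550,000.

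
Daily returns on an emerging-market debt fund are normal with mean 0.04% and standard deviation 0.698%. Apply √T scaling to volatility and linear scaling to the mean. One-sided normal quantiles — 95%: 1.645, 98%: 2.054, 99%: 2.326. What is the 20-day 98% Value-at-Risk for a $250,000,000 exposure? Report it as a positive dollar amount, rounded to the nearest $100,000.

$14,000,000

σ_{20d} = 0.698% × √20 = 3.122%; μ_{20d} = 20 × 0.04% = 0.800%.
VaR = −(0.800%) + 2.054 × 3.122% = 5.613%.
On $250,000,000: 0.05613 × $250,000,000 = $14,032,500.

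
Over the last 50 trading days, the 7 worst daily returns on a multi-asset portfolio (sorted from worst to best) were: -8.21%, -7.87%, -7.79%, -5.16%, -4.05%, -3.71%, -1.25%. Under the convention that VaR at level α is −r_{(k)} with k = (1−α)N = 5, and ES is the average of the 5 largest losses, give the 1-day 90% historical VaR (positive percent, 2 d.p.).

4.05%

k = 5; the 5th lowest return is -4.05%, so VaR = 4.05%.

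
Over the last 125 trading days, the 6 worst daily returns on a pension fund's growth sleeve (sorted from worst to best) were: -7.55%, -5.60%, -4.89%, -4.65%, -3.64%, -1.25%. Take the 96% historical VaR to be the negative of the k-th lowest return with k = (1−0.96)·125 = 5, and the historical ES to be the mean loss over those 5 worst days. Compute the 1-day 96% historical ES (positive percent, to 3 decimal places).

The 5 worst returns sum to -26.33%.
ES = −(-26.33%) / 5 = 5.266%.

5.266%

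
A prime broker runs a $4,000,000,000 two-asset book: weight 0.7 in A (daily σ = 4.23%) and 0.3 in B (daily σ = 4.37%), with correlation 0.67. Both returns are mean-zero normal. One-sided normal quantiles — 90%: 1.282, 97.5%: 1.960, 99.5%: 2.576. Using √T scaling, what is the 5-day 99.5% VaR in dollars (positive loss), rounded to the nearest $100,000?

$912,600,000

σ_p = √(0.7²·4.23² + 0.3²·4.37² + 2·0.67·0.7·0.3·4.23·4.37) = 3.961%.
σ_{5d} = 3.961% × √5 = 8.857%.
VaR = 2.576 × 8.857% = 22.816%; on $4,000,000,000 that is $912,640,000.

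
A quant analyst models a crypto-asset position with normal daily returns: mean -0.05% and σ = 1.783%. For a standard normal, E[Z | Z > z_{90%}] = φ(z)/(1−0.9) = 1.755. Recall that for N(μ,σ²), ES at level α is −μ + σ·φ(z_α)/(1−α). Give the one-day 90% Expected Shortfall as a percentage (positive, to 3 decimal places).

3.179%

ES = −(-0.05%) + 1.783% × 1.755 = 3.179%.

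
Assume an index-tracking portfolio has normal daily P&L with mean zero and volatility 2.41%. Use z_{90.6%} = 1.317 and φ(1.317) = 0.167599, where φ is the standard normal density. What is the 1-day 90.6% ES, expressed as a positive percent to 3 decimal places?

Tail multiplier: φ(z)/(1−α) = 0.167599 / 0.094 = 1.783.
ES = 2.41% × 1.783 = 4.297%.

4.297%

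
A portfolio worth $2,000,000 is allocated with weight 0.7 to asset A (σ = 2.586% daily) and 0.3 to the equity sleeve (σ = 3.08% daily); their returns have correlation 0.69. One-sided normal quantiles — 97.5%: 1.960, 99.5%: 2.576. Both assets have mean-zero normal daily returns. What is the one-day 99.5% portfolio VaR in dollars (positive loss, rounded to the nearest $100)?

$130,700

σ_p² = 0.7²·2.586² + 0.3²·3.08² + 2·0.69·0.7·0.3·2.586·3.08 = 6.4388 (%²).
σ_p = √6.4388 = 2.537%.
VaR = 2.576 × 2.537% = 6.535%; on $2,000,000 that is $130,700.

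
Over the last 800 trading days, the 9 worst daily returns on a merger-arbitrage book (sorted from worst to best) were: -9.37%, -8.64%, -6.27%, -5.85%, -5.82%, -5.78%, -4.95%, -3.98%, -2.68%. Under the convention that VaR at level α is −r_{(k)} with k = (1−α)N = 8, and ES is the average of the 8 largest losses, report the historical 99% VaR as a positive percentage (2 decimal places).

k = 8; the 8th lowest return is -3.98%, so VaR = 3.98%.

3.98%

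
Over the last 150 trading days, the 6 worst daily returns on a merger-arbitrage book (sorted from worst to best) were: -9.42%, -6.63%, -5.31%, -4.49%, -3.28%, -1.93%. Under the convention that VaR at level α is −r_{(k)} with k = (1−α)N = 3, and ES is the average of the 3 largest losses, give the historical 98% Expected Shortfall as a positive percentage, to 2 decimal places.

7.12%

The 3 worst returns sum to -21.36%.
ES = −(-21.36%) / 3 = 7.12%.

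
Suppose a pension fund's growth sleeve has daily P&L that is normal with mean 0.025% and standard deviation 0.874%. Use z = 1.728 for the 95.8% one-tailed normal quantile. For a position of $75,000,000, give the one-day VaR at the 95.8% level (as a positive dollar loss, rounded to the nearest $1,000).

VaR = −μ + z·σ = −(0.025%) + 1.728 × 0.874% = 1.485%.
On $75,000,000: 0.01485 × $75,000,000 = $1,113,750.

$1,114,000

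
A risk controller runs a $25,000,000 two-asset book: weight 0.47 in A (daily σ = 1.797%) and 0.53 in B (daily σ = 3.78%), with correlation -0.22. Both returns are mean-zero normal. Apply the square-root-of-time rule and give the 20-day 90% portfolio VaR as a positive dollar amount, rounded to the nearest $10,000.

σ_p = √(0.47²·1.797² + 0.53²·3.78² + 2·-0.22·0.47·0.53·1.797·3.78) = 1.996%.
σ_{20d} = 1.996% × √20 = 8.926%.
z(90%) = 1.282.
VaR = 1.282 × 8.926% = 11.443%; on $25,000,000 that is $2,860,750.

$2,860,000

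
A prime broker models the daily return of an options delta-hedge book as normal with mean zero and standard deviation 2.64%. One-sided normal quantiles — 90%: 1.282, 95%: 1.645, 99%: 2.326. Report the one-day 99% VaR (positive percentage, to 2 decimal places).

6.14%

VaR = z·σ = 2.326 × 2.64% = 6.141%.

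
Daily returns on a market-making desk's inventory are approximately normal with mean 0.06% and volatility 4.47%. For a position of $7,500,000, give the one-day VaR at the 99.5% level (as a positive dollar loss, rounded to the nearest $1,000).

$859,000

At 99.5% one-sided, z = 2.576.
VaR = −μ + z·σ = −(0.06%) + 2.576 × 4.47% = 11.455%.
On $7,500,000: 0.11455 × $7,500,000 = $859,125.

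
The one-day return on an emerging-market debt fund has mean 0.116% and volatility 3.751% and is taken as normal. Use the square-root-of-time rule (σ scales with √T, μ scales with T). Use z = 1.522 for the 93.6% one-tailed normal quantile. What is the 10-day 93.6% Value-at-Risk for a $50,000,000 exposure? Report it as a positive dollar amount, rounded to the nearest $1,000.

$8,447,000

σ_{10d} = 3.751% × √10 = 11.862%; μ_{10d} = 10 × 0.116% = 1.160%.
VaR = −(1.160%) + 1.522 × 11.862% = 16.894%.
On $50,000,000: 0.16894 × $50,000,000 = $8,447,000.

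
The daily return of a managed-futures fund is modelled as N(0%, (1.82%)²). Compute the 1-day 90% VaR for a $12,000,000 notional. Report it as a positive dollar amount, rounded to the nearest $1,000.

$280,000

At 90% one-sided, z = 1.282.
VaR = z·σ = 1.282 × 1.82% = 2.333%.
On $12,000,000: 0.02333 × $12,000,000 = $279,960.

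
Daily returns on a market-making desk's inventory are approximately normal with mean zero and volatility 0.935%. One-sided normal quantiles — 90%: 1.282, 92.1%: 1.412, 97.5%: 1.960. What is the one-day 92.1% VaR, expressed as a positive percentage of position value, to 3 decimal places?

VaR = z·σ = 1.412 × 0.935% = 1.320%.

1.320%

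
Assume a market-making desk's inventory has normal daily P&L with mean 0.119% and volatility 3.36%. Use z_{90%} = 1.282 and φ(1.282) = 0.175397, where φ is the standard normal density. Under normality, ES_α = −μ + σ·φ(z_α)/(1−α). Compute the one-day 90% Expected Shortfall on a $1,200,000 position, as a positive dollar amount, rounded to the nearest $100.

$69,300

Tail multiplier: φ(z)/(1−α) = 0.175397 / 0.1 = 1.754.
ES = −(0.119%) + 3.36% × 1.754 = 5.774%.
On $1,200,000: 0.05774 × $1,200,000 = $69,288.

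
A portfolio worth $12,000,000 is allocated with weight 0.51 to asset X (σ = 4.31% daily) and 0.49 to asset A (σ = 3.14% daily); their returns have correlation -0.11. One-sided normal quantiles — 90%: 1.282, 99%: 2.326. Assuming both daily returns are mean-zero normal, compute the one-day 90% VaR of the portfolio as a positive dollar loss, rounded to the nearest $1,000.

σ_p² = 0.51²·4.31² + 0.49²·3.14² + 2·-0.11·0.51·0.49·4.31·3.14 = 6.4549 (%²).
σ_p = √6.4549 = 2.541%.
VaR = 1.282 × 2.541% = 3.258%; on $12,000,000 that is $390,960.

$391,000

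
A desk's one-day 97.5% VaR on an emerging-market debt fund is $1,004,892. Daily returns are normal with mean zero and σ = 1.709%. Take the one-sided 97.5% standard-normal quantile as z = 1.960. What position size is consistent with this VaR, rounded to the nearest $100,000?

VaR as a fraction of value: z·σ = 1.960 × 1.709% = 3.34964%.
Position = $1,004,892 / 0.0334964 = $30,000,000.

$30,000,000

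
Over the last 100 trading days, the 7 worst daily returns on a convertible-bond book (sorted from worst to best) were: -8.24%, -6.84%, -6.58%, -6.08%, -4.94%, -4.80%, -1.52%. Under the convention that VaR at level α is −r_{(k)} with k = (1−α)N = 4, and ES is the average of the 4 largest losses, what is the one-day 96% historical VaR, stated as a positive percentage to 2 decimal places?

6.08%

k = 4; the 4th lowest return is -6.08%, so VaR = 6.08%.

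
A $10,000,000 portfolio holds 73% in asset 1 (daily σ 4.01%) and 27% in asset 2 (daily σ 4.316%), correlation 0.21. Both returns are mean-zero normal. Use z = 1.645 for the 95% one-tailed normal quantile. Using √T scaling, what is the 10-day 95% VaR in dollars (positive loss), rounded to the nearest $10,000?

$1,750,000

σ_p = √(0.73²·4.01² + 0.27²·4.316² + 2·0.21·0.73·0.27·4.01·4.316) = 3.370%.
σ_{10d} = 3.370% × √10 = 10.657%.
VaR = 1.645 × 10.657% = 17.531%; on $10,000,000 that is $1,753,100.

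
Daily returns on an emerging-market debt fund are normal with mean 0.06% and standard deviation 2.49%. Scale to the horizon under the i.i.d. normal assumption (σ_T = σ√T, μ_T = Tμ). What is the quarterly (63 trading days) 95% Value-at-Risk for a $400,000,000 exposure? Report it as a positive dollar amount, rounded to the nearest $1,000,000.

At 95%, z = 1.645.
σ_{63d} = 2.49% × √63 = 19.764%; μ_{63d} = 63 × 0.06% = 3.780%.
VaR = −(3.780%) + 1.645 × 19.764% = 28.732%.
On $400,000,000: 0.28732 × $400,000,000 = $114,928,000.

$115,000,000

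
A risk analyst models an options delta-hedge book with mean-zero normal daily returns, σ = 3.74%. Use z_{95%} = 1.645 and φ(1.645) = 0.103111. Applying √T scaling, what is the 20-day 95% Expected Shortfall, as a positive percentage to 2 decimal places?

34.49%

σ_{20d} = 3.74% × √20 = 16.726%.
ES multiplier = φ(z)/(1−α) = 0.103111/0.05 = 2.062.
ES = 16.726% × 2.062 = 34.489%.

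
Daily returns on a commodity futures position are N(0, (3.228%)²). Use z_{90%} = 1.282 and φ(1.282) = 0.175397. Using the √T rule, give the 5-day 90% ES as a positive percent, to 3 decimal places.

12.660%

σ_{5d} = 3.228% × √5 = 7.218%.
ES multiplier = φ(z)/(1−α) = 0.175397/0.1 = 1.754.
ES = 7.218% × 1.754 = 12.660%.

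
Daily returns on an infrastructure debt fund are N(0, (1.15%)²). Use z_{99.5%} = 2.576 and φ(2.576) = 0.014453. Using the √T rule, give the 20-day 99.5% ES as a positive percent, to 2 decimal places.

σ_{20d} = 1.15% × √20 = 5.143%.
ES multiplier = φ(z)/(1−α) = 0.014453/0.005 = 2.891.
ES = 5.143% × 2.891 = 14.868%.

14.87%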